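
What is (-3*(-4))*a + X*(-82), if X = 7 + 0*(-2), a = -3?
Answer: -610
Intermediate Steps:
X = 7 (X = 7 + 0 = 7)
(-3*(-4))*a + X*(-82) = -3*(-4)*(-3) + 7*(-82) = 12*(-3) - 574 = -36 - 574 = -610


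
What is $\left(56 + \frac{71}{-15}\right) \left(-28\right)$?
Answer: $- \frac{21532}{15} \approx -1435.5$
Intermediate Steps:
$\left(56 + \frac{71}{-15}\right) \left(-28\right) = \left(56 + 71 \left(- \frac{1}{15}\right)\right) \left(-28\right) = \left(56 - \frac{71}{15}\right) \left(-28\right) = \frac{769}{15} \left(-28\right) = - \frac{21532}{15}$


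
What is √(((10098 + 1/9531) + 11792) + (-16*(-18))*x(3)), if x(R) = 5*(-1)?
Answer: √206408579109/3177 ≈ 143.00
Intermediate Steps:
x(R) = -5
√(((10098 + 1/9531) + 11792) + (-16*(-18))*x(3)) = √(((10098 + 1/9531) + 11792) - 16*(-18)*(-5)) = √(((10098 + 1/9531) + 11792) + 288*(-5)) = √((96244039/9531 + 11792) - 1440) = √(208633591/9531 - 1440) = √(194908951/9531) = √206408579109/3177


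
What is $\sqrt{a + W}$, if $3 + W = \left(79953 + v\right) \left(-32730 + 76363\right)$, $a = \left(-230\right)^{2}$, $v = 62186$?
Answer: $2 \sqrt{1550500971} \approx 78753.0$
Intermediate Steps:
$a = 52900$
$W = 6201950984$ ($W = -3 + \left(79953 + 62186\right) \left(-32730 + 76363\right) = -3 + 142139 \cdot 43633 = -3 + 6201950987 = 6201950984$)
$\sqrt{a + W} = \sqrt{52900 + 6201950984} = \sqrt{6202003884} = 2 \sqrt{1550500971}$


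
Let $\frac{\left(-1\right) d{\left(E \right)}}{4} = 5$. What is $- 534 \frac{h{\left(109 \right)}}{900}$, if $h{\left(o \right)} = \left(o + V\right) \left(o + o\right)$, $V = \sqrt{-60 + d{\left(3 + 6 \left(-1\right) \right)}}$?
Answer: $- \frac{1057409}{75} - \frac{38804 i \sqrt{5}}{75} \approx -14099.0 - 1156.9 i$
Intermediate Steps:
$d{\left(E \right)} = -20$ ($d{\left(E \right)} = \left(-4\right) 5 = -20$)
$V = 4 i \sqrt{5}$ ($V = \sqrt{-60 - 20} = \sqrt{-80} = 4 i \sqrt{5} \approx 8.9443 i$)
$h{\left(o \right)} = 2 o \left(o + 4 i \sqrt{5}\right)$ ($h{\left(o \right)} = \left(o + 4 i \sqrt{5}\right) \left(o + o\right) = \left(o + 4 i \sqrt{5}\right) 2 o = 2 o \left(o + 4 i \sqrt{5}\right)$)
$- 534 \frac{h{\left(109 \right)}}{900} = - 534 \frac{2 \cdot 109 \left(109 + 4 i \sqrt{5}\right)}{900} = - 534 \left(23762 + 872 i \sqrt{5}\right) \frac{1}{900} = - 534 \left(\frac{11881}{450} + \frac{218 i \sqrt{5}}{225}\right) = - \frac{1057409}{75} - \frac{38804 i \sqrt{5}}{75}$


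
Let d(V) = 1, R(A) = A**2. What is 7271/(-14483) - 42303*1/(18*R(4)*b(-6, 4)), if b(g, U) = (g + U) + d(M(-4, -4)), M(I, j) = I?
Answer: 203526767/1390368 ≈ 146.38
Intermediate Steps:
b(g, U) = 1 + U + g (b(g, U) = (g + U) + 1 = (U + g) + 1 = 1 + U + g)
7271/(-14483) - 42303*1/(18*R(4)*b(-6, 4)) = 7271/(-14483) - 42303*1/(288*(1 + 4 - 6)) = 7271*(-1/14483) - 42303/(-1*18*16) = -7271/14483 - 42303/((-18*16)) = -7271/14483 - 42303/(-288) = -7271/14483 - 42303*(-1/288) = -7271/14483 + 14101/96 = 203526767/1390368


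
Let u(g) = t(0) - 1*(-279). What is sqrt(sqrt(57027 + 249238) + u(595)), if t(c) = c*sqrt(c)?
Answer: sqrt(279 + sqrt(306265)) ≈ 28.852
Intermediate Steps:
t(c) = c**(3/2)
u(g) = 279 (u(g) = 0**(3/2) - 1*(-279) = 0 + 279 = 279)
sqrt(sqrt(57027 + 249238) + u(595)) = sqrt(sqrt(57027 + 249238) + 279) = sqrt(sqrt(306265) + 279) = sqrt(279 + sqrt(306265))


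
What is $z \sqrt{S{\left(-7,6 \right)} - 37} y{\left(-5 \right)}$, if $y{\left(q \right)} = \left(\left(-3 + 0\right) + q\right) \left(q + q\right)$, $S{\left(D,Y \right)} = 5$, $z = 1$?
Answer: $320 i \sqrt{2} \approx 452.55 i$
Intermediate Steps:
$y{\left(q \right)} = 2 q \left(-3 + q\right)$ ($y{\left(q \right)} = \left(-3 + q\right) 2 q = 2 q \left(-3 + q\right)$)
$z \sqrt{S{\left(-7,6 \right)} - 37} y{\left(-5 \right)} = 1 \sqrt{5 - 37} \cdot 2 \left(-5\right) \left(-3 - 5\right) = 1 \sqrt{-32} \cdot 2 \left(-5\right) \left(-8\right) = 1 \cdot 4 i \sqrt{2} \cdot 80 = 4 i \sqrt{2} \cdot 80 = 320 i \sqrt{2}$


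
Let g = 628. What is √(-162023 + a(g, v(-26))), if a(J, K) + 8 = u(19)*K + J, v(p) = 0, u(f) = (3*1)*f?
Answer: I*√161403 ≈ 401.75*I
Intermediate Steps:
u(f) = 3*f
a(J, K) = -8 + J + 57*K (a(J, K) = -8 + ((3*19)*K + J) = -8 + (57*K + J) = -8 + (J + 57*K) = -8 + J + 57*K)
√(-162023 + a(g, v(-26))) = √(-162023 + (-8 + 628 + 57*0)) = √(-162023 + (-8 + 628 + 0)) = √(-162023 + 620) = √(-161403) = I*√161403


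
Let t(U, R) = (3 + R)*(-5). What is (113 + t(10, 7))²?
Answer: 3969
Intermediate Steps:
t(U, R) = -15 - 5*R
(113 + t(10, 7))² = (113 + (-15 - 5*7))² = (113 + (-15 - 35))² = (113 - 50)² = 63² = 3969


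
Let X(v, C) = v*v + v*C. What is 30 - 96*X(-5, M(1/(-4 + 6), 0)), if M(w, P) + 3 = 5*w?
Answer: -2610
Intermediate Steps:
M(w, P) = -3 + 5*w
X(v, C) = v**2 + C*v
30 - 96*X(-5, M(1/(-4 + 6), 0)) = 30 - (-480)*((-3 + 5/(-4 + 6)) - 5) = 30 - (-480)*((-3 + 5/2) - 5) = 30 - (-480)*(-1/2 - 5) = 30 - (-480)*(-11)/2 = 30 - 96*55/2 = 30 - 2640 = -2610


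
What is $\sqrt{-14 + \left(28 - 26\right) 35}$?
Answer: $2 \sqrt{14} \approx 7.4833$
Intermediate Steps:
$\sqrt{-14 + \left(28 - 26\right) 35} = \sqrt{-14 + 2 \cdot 35} = \sqrt{-14 + 70} = \sqrt{56} = 2 \sqrt{14}$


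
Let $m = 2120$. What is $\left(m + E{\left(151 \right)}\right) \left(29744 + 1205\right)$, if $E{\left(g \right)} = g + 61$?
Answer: $72173068$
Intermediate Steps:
$E{\left(g \right)} = 61 + g$
$\left(m + E{\left(151 \right)}\right) \left(29744 + 1205\right) = \left(2120 + \left(61 + 151\right)\right) \left(29744 + 1205\right) = \left(2120 + 212\right) 30949 = 2332 \cdot 30949 = 72173068$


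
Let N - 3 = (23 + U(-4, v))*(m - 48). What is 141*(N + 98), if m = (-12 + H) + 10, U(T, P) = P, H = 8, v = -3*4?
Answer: -50901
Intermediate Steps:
v = -12
m = 6 (m = (-12 + 8) + 10 = -4 + 10 = 6)
N = -459 (N = 3 + (23 - 12)*(6 - 48) = 3 + 11*(-42) = 3 - 462 = -459)
141*(N + 98) = 141*(-459 + 98) = 141*(-361) = -50901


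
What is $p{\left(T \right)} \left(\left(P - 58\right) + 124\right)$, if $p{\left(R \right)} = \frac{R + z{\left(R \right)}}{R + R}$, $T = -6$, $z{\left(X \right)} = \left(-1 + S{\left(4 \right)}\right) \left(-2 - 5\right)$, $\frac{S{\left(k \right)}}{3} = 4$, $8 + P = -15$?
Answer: $\frac{3569}{12} \approx 297.42$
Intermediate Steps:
$P = -23$ ($P = -8 - 15 = -23$)
$S{\left(k \right)} = 12$ ($S{\left(k \right)} = 3 \cdot 4 = 12$)
$z{\left(X \right)} = -77$ ($z{\left(X \right)} = \left(-1 + 12\right) \left(-2 - 5\right) = 11 \left(-7\right) = -77$)
$p{\left(R \right)} = \frac{-77 + R}{2 R}$ ($p{\left(R \right)} = \frac{R - 77}{R + R} = \frac{-77 + R}{2 R}$)
$p{\left(T \right)} \left(\left(P - 58\right) + 124\right) = \frac{-77 - 6}{2 \left(-6\right)} \left(\left(-23 - 58\right) + 124\right) = \frac{1}{2} \left(- \frac{1}{6}\right) \left(-83\right) \left(-81 + 124\right) = \frac{83}{12} \cdot 43 = \frac{3569}{12}$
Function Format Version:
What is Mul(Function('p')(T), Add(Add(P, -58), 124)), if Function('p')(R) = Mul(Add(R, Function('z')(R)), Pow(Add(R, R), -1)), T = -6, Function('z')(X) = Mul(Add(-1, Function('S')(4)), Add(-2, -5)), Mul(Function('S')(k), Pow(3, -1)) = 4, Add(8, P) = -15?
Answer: Rational(3569, 12) ≈ 297.42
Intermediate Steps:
P = -23 (P = Add(-8, -15) = -23)
Function('S')(k) = 12 (Function('S')(k) = Mul(3, 4) = 12)
Function('z')(X) = -77 (Function('z')(X) = Mul(Add(-1, 12), Add(-2, -5)) = Mul(11, -7) = -77)
Function('p')(R) = Mul(Rational(1, 2), Pow(R, -1), Add(-77, R)) (Function('p')(R) = Mul(Add(R, -77), Pow(Add(R, R), -1)) = Mul(Add(-77, R), Pow(Mul(2, R), -1)) = Mul(Add(-77, R), Mul(Rational(1, 2), Pow(R, -1))) = Mul(Rational(1, 2), Pow(R, -1), Add(-77, R)))
Mul(Function('p')(T), Add(Add(P, -58), 124)) = Mul(Mul(Rational(1, 2), Pow(-6, -1), Add(-77, -6)), Add(Add(-23, -58), 124)) = Mul(Mul(Rational(1, 2), Rational(-1, 6), -83), Add(-81, 124)) = Mul(Rational(83, 12), 43) = Rational(3569, 12)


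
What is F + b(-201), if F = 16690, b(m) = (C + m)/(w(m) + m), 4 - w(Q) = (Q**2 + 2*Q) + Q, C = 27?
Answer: 667516724/39995 ≈ 16690.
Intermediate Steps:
w(Q) = 4 - Q**2 - 3*Q (w(Q) = 4 - ((Q**2 + 2*Q) + Q) = 4 - (Q**2 + 3*Q) = 4 + (-Q**2 - 3*Q) = 4 - Q**2 - 3*Q)
b(m) = (27 + m)/(4 - m**2 - 2*m) (b(m) = (27 + m)/((4 - m**2 - 3*m) + m) = (27 + m)/(4 - m**2 - 2*m))
F + b(-201) = 16690 + (-27 - 1*(-201))/(-4 + (-201)**2 + 2*(-201)) = 16690 + (-27 + 201)/(-4 + 40401 - 402) = 16690 + 174/39995 = 667516724/39995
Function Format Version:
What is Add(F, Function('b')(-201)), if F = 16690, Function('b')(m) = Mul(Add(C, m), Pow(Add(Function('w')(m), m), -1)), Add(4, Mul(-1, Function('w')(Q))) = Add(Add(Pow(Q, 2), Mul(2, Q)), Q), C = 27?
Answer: Rational(667516724, 39995) ≈ 16690.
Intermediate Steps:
Function('w')(Q) = Add(4, Mul(-1, Pow(Q, 2)), Mul(-3, Q)) (Function('w')(Q) = Add(4, Mul(-1, Add(Add(Pow(Q, 2), Mul(2, Q)), Q))) = Add(4, Mul(-1, Add(Pow(Q, 2), Mul(3, Q)))) = Add(4, Add(Mul(-1, Pow(Q, 2)), Mul(-3, Q))) = Add(4, Mul(-1, Pow(Q, 2)), Mul(-3, Q)))
Function('b')(m) = Mul(Pow(Add(4, Mul(-1, Pow(m, 2)), Mul(-2, m)), -1), Add(27, m)) (Function('b')(m) = Mul(Add(27, m), Pow(Add(Add(4, Mul(-1, Pow(m, 2)), Mul(-3, m)), m), -1)) = Mul(Add(27, m), Pow(Add(4, Mul(-1, Pow(m, 2)), Mul(-2, m)), -1)) = Mul(Pow(Add(4, Mul(-1, Pow(m, 2)), Mul(-2, m)), -1), Add(27, m)))
Add(F, Function('b')(-201)) = Add(16690, Mul(Pow(Add(-4, Pow(-201, 2), Mul(2, -201)), -1), Add(-27, Mul(-1, -201)))) = Add(16690, Mul(Pow(Add(-4, 40401, -402), -1), Add(-27, 201))) = Add(16690, Mul(Pow(39995, -1), 174)) = Add(16690, Mul(Rational(1, 39995), 174)) = Add(16690, Rational(174, 39995)) = Rational(667516724, 39995)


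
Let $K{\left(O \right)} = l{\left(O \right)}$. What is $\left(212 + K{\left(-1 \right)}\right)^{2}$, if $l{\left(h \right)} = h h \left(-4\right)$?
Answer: $43264$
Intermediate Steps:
$l{\left(h \right)} = - 4 h^{2}$ ($l{\left(h \right)} = h^{2} \left(-4\right) = - 4 h^{2}$)
$K{\left(O \right)} = - 4 O^{2}$
$\left(212 + K{\left(-1 \right)}\right)^{2} = \left(212 - 4 \left(-1\right)^{2}\right)^{2} = \left(212 - 4\right)^{2} = 208^{2} = 43264$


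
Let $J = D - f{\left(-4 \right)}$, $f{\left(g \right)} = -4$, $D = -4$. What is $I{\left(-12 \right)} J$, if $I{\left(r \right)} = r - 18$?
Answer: $0$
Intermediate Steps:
$I{\left(r \right)} = -18 + r$
$J = 0$ ($J = -4 - -4 = -4 + 4 = 0$)
$I{\left(-12 \right)} J = \left(-18 - 12\right) 0 = \left(-30\right) 0 = 0$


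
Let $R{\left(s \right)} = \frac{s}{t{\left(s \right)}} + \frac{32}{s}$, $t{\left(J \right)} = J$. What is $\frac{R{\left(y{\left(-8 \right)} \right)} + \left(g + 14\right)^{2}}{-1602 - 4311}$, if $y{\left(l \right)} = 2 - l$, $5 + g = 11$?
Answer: $- \frac{2021}{29565} \approx -0.068358$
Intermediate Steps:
$g = 6$ ($g = -5 + 11 = 6$)
$R{\left(s \right)} = 1 + \frac{32}{s}$ ($R{\left(s \right)} = \frac{s}{s} + \frac{32}{s} = 1 + \frac{32}{s}$)
$\frac{R{\left(y{\left(-8 \right)} \right)} + \left(g + 14\right)^{2}}{-1602 - 4311} = \frac{\frac{32 + \left(2 - -8\right)}{2 - -8} + \left(6 + 14\right)^{2}}{-1602 - 4311} = \frac{\frac{32 + \left(2 + 8\right)}{2 + 8} + 20^{2}}{-5913} = \left(\frac{32 + 10}{10} + 400\right) \left(- \frac{1}{5913}\right) = \left(\frac{1}{10} \cdot 42 + 400\right) \left(- \frac{1}{5913}\right) = \left(\frac{21}{5} + 400\right) \left(- \frac{1}{5913}\right) = \frac{2021}{5} \left(- \frac{1}{5913}\right) = - \frac{2021}{29565}$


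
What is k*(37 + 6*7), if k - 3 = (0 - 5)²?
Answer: 2212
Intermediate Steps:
k = 28 (k = 3 + (0 - 5)² = 3 + (-5)² = 3 + 25 = 28)
k*(37 + 6*7) = 28*(37 + 6*7) = 28*(37 + 42) = 28*79 = 2212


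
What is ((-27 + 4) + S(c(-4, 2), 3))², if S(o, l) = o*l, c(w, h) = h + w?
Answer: 841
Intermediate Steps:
S(o, l) = l*o
((-27 + 4) + S(c(-4, 2), 3))² = ((-27 + 4) + 3*(2 - 4))² = (-23 + 3*(-2))² = (-23 - 6)² = (-29)² = 841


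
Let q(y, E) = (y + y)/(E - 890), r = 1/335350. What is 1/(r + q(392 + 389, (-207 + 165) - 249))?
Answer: -396048350/523815519 ≈ -0.75608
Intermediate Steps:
r = 1/335350 ≈ 2.9820e-6
q(y, E) = 2*y/(-890 + E) (q(y, E) = (2*y)/(-890 + E) = 2*y/(-890 + E))
1/(r + q(392 + 389, (-207 + 165) - 249)) = 1/(1/335350 + 2*(392 + 389)/(-890 + ((-207 + 165) - 249))) = 1/(1/335350 + 2*781/(-890 + (-42 - 249))) = 1/(1/335350 + 2*781/(-890 - 291)) = 1/(1/335350 + 2*781/(-1181)) = 1/(1/335350 + 2*781*(-1/1181)) = 1/(1/335350 - 1562/1181) = 1/(-523815519/396048350) = -396048350/523815519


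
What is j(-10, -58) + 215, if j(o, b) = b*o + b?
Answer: 737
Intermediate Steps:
j(o, b) = b + b*o
j(-10, -58) + 215 = -58*(1 - 10) + 215 = -58*(-9) + 215 = 522 + 215 = 737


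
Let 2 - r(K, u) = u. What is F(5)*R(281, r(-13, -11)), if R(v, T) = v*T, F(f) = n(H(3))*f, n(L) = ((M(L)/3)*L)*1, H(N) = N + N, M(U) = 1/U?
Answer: 18265/3 ≈ 6088.3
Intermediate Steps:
H(N) = 2*N
n(L) = 1/3 (n(L) = ((1/(L*3))*L)*1 = (((1/3)/L)*L)*1 = ((1/(3*L))*L)*1 = (1/3)*1 = 1/3)
F(f) = f/3
r(K, u) = 2 - u
R(v, T) = T*v
F(5)*R(281, r(-13, -11)) = ((1/3)*5)*((2 - 1*(-11))*281) = 5*((2 + 11)*281)/3 = 5*(13*281)/3 = (5/3)*3653 = 18265/3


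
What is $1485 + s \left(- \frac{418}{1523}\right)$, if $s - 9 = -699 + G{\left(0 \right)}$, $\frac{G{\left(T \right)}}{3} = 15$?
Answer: $\frac{2531265}{1523} \approx 1662.0$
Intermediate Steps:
$G{\left(T \right)} = 45$ ($G{\left(T \right)} = 3 \cdot 15 = 45$)
$s = -645$ ($s = 9 + \left(-699 + 45\right) = 9 - 654 = -645$)
$1485 + s \left(- \frac{418}{1523}\right) = 1485 - 645 \left(- \frac{418}{1523}\right) = 1485 - 645 \left(\left(-418\right) \frac{1}{1523}\right) = 1485 - - \frac{269610}{1523} = 1485 + \frac{269610}{1523} = \frac{2531265}{1523}$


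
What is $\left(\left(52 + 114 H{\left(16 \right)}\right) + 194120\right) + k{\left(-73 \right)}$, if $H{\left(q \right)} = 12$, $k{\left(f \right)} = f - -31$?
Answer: $195498$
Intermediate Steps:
$k{\left(f \right)} = 31 + f$ ($k{\left(f \right)} = f + 31 = 31 + f$)
$\left(\left(52 + 114 H{\left(16 \right)}\right) + 194120\right) + k{\left(-73 \right)} = \left(\left(52 + 114 \cdot 12\right) + 194120\right) + \left(31 - 73\right) = \left(\left(52 + 1368\right) + 194120\right) - 42 = \left(1420 + 194120\right) - 42 = 195540 - 42 = 195498$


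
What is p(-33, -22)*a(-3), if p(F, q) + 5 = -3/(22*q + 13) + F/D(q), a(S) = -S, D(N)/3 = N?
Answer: -4233/314 ≈ -13.481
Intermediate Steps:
D(N) = 3*N
p(F, q) = -5 - 3/(13 + 22*q) + F/(3*q) (p(F, q) = -5 + (-3/(22*q + 13) + F/((3*q))) = -5 + (-3/(13 + 22*q) + F*(1/(3*q))) = -5 + (-3/(13 + 22*q) + F/(3*q)) = -5 - 3/(13 + 22*q) + F/(3*q))
p(-33, -22)*a(-3) = ((1/3)*(-330*(-22)**2 - 204*(-22) + 13*(-33) + 22*(-33)*(-22))/(-22*(13 + 22*(-22))))*(-1*(-3)) = ((1/3)*(-1/22)*(-330*484 + 4488 - 429 + 15972)/(13 - 484))*3 = ((1/3)*(-1/22)*(-159720 + 4488 - 429 + 15972)/(-471))*3 = ((1/3)*(-1/22)*(-1/471)*(-139689))*3 = -1411/314*3 = -4233/314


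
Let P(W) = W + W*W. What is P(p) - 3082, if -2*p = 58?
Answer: -2270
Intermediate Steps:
p = -29 (p = -½*58 = -29)
P(W) = W + W²
P(p) - 3082 = -29*(1 - 29) - 3082 = -29*(-28) - 3082 = 812 - 3082 = -2270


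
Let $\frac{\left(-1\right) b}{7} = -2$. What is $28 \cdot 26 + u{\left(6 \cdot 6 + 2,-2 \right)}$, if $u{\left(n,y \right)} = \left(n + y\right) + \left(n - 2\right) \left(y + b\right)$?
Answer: $1196$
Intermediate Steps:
$b = 14$ ($b = \left(-7\right) \left(-2\right) = 14$)
$u{\left(n,y \right)} = n + y + \left(-2 + n\right) \left(14 + y\right)$ ($u{\left(n,y \right)} = \left(n + y\right) + \left(n - 2\right) \left(y + 14\right) = \left(n + y\right) + \left(-2 + n\right) \left(14 + y\right) = n + y + \left(-2 + n\right) \left(14 + y\right)$)
$28 \cdot 26 + u{\left(6 \cdot 6 + 2,-2 \right)} = 28 \cdot 26 + \left(-28 - -2 + 15 \left(6 \cdot 6 + 2\right) + \left(6 \cdot 6 + 2\right) \left(-2\right)\right) = 728 + \left(-28 + 2 + 15 \left(36 + 2\right) + \left(36 + 2\right) \left(-2\right)\right) = 728 + \left(-28 + 2 + 15 \cdot 38 + 38 \left(-2\right)\right) = 728 + \left(-28 + 2 + 570 - 76\right) = 728 + 468 = 1196$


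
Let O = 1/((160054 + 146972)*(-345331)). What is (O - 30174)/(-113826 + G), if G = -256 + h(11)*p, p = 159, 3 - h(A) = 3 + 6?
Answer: 3199216321815445/12196760416131816 ≈ 0.26230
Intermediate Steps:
h(A) = -6 (h(A) = 3 - (3 + 6) = 3 - 1*9 = 3 - 9 = -6)
O = -1/106025595606 (O = -1/345331/307026 = (1/307026)*(-1/345331) = -1/106025595606 ≈ -9.4317e-12)
G = -1210 (G = -256 - 6*159 = -256 - 954 = -1210)
(O - 30174)/(-113826 + G) = (-1/106025595606 - 30174)/(-113826 - 1210) = -3199216321815445/106025595606/(-115036) = -3199216321815445/106025595606*(-1/115036) = 3199216321815445/12196760416131816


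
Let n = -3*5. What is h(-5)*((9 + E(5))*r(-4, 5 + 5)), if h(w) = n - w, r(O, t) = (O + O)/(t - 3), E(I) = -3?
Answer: 480/7 ≈ 68.571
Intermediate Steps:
r(O, t) = 2*O/(-3 + t) (r(O, t) = (2*O)/(-3 + t) = 2*O/(-3 + t))
n = -15
h(w) = -15 - w
h(-5)*((9 + E(5))*r(-4, 5 + 5)) = (-15 - 1*(-5))*((9 - 3)*(2*(-4)/(-3 + (5 + 5)))) = (-15 + 5)*(6*(2*(-4)/(-3 + 10))) = -60*2*(-4)/7 = -60*2*(-4)*(⅐) = -60*(-8)/7 = -10*(-48/7) = 480/7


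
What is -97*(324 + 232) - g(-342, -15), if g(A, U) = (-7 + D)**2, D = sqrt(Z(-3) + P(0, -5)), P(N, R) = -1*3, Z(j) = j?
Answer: -53975 + 14*I*sqrt(6) ≈ -53975.0 + 34.293*I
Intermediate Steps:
P(N, R) = -3
D = I*sqrt(6) (D = sqrt(-3 - 3) = sqrt(-6) = I*sqrt(6) ≈ 2.4495*I)
g(A, U) = (-7 + I*sqrt(6))**2
-97*(324 + 232) - g(-342, -15) = -97*(324 + 232) - (7 - I*sqrt(6))**2 = -97*556 - (7 - I*sqrt(6))**2 = -53932 - (7 - I*sqrt(6))**2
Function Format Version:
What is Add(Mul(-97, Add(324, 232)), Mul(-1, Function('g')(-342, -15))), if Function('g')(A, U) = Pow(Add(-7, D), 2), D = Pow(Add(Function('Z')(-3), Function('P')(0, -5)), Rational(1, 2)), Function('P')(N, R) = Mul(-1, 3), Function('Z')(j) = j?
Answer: Add(-53975, Mul(14, I, Pow(6, Rational(1, 2)))) ≈ Add(-53975., Mul(34.293, I))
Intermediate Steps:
Function('P')(N, R) = -3
D = Mul(I, Pow(6, Rational(1, 2))) (D = Pow(Add(-3, -3), Rational(1, 2)) = Pow(-6, Rational(1, 2)) = Mul(I, Pow(6, Rational(1, 2))) ≈ Mul(2.4495, I))
Function('g')(A, U) = Pow(Add(-7, Mul(I, Pow(6, Rational(1, 2)))), 2)
Add(Mul(-97, Add(324, 232)), Mul(-1, Function('g')(-342, -15))) = Add(Mul(-97, Add(324, 232)), Mul(-1, Pow(Add(7, Mul(-1, I, Pow(6, Rational(1, 2)))), 2))) = Add(Mul(-97, 556), Mul(-1, Pow(Add(7, Mul(-1, I, Pow(6, Rational(1, 2)))), 2))) = Add(-53932, Mul(-1, Pow(Add(7, Mul(-1, I, Pow(6, Rational(1, 2)))), 2)))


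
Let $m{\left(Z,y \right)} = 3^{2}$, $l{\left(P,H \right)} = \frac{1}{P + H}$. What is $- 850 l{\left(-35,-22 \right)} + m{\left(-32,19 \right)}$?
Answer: $\frac{1363}{57} \approx 23.912$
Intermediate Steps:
$l{\left(P,H \right)} = \frac{1}{H + P}$
$m{\left(Z,y \right)} = 9$
$- 850 l{\left(-35,-22 \right)} + m{\left(-32,19 \right)} = - \frac{850}{-22 - 35} + 9 = - \frac{850}{-57} + 9 = \left(-850\right) \left(- \frac{1}{57}\right) + 9 = \frac{850}{57} + 9 = \frac{1363}{57}$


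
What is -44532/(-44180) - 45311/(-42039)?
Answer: 968480182/464320755 ≈ 2.0858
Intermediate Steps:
-44532/(-44180) - 45311/(-42039) = -44532*(-1/44180) - 45311*(-1/42039) = 11133/11045 + 45311/42039 = 968480182/464320755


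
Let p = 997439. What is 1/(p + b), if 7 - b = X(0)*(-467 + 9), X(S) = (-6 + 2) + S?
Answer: 1/995614 ≈ 1.0044e-6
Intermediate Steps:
X(S) = -4 + S
b = -1825 (b = 7 - (-4 + 0)*(-467 + 9) = 7 - (-4)*(-458) = 7 - 1*1832 = 7 - 1832 = -1825)
1/(p + b) = 1/(997439 - 1825) = 1/995614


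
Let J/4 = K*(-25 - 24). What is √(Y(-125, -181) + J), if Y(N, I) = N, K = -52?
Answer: √10067 ≈ 100.33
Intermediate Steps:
J = 10192 (J = 4*(-52*(-25 - 24)) = 4*(-52*(-49)) = 4*2548 = 10192)
√(Y(-125, -181) + J) = √(-125 + 10192) = √10067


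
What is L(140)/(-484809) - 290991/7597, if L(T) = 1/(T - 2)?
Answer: -19468357696819/508266968274 ≈ -38.303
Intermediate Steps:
L(T) = 1/(-2 + T)
L(140)/(-484809) - 290991/7597 = 1/((-2 + 140)*(-484809)) - 290991/7597 = -1/484809/138 - 290991*1/7597 = (1/138)*(-1/484809) - 290991/7597 = -1/66903642 - 290991/7597 = -19468357696819/508266968274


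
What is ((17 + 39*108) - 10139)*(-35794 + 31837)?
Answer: 23385870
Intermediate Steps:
((17 + 39*108) - 10139)*(-35794 + 31837) = ((17 + 4212) - 10139)*(-3957) = (4229 - 10139)*(-3957) = -5910*(-3957) = 23385870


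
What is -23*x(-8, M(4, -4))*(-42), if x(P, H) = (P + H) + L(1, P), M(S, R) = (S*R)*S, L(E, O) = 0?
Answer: -69552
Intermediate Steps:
M(S, R) = R*S² (M(S, R) = (R*S)*S = R*S²)
x(P, H) = H + P (x(P, H) = (P + H) + 0 = (H + P) + 0 = H + P)
-23*x(-8, M(4, -4))*(-42) = -23*(-4*4² - 8)*(-42) = -23*(-4*16 - 8)*(-42) = -23*(-64 - 8)*(-42) = -23*(-72)*(-42) = 1656*(-42) = -69552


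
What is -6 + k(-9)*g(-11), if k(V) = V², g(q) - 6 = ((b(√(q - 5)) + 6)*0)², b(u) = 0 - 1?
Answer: 480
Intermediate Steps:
b(u) = -1
g(q) = 6 (g(q) = 6 + ((-1 + 6)*0)² = 6 + (5*0)² = 6 + 0² = 6 + 0 = 6)
-6 + k(-9)*g(-11) = -6 + (-9)²*6 = -6 + 81*6 = -6 + 486 = 480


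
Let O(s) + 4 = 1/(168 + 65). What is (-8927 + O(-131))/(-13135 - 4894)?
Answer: 2080922/4200757 ≈ 0.49537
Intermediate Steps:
O(s) = -931/233 (O(s) = -4 + 1/(168 + 65) = -4 + 1/233 = -931/233)
(-8927 + O(-131))/(-13135 - 4894) = (-8927 - 931/233)/(-13135 - 4894) = -2080922/233/(-18029) = -2080922/233*(-1/18029) = 2080922/4200757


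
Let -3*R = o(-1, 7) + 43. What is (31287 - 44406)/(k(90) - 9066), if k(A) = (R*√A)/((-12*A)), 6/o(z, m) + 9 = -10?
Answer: 5008078868852160/3460876821128519 + 21832272468*√10/3460876821128519 ≈ 1.4471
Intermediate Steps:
o(z, m) = -6/19 (o(z, m) = 6/(-9 - 10) = 6/(-19) = 6*(-1/19) = -6/19)
R = -811/57 (R = -(-6/19 + 43)/3 = -⅓*811/19 = -811/57 ≈ -14.228)
k(A) = 811/(684*√A) (k(A) = (-811*√A/57)/((-12*A)) = (-811*√A/57)*(-1/(12*A)) = 811/(684*√A))
(31287 - 44406)/(k(90) - 9066) = (31287 - 44406)/(811/(684*√90) - 9066) = -13119/(811*(√10/30)/684 - 9066) = -13119/(811*√10/20520 - 9066) = -13119/(-9066 + 811*√10/20520)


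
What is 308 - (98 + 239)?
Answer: -29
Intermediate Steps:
308 - (98 + 239) = 308 - 1*337 = 308 - 337 = -29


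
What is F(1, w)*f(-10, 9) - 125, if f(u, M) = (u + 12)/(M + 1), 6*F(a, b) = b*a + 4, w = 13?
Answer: -3733/30 ≈ -124.43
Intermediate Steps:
F(a, b) = ⅔ + a*b/6 (F(a, b) = (b*a + 4)/6 = (a*b + 4)/6 = (4 + a*b)/6 = ⅔ + a*b/6)
f(u, M) = (12 + u)/(1 + M)
F(1, w)*f(-10, 9) - 125 = (⅔ + (⅙)*1*13)*((12 - 10)/(1 + 9)) - 125 = (⅔ + 13/6)*(2/10) - 125 = 17*((⅒)*2)/6 - 125 = (17/6)*(⅕) - 125 = 17/30 - 125 = -3733/30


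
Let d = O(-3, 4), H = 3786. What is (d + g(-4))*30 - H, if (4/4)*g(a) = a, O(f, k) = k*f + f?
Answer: -4356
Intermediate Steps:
O(f, k) = f + f*k (O(f, k) = f*k + f = f + f*k)
g(a) = a
d = -15 (d = -3*(1 + 4) = -3*5 = -15)
(d + g(-4))*30 - H = (-15 - 4)*30 - 1*3786 = -19*30 - 3786 = -570 - 3786 = -4356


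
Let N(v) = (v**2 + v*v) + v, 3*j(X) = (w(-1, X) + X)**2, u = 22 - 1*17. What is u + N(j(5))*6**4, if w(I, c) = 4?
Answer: 1924565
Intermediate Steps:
u = 5 (u = 22 - 17 = 5)
j(X) = (4 + X)**2/3
N(v) = v + 2*v**2 (N(v) = (v**2 + v**2) + v = 2*v**2 + v = v + 2*v**2)
u + N(j(5))*6**4 = 5 + (((4 + 5)**2/3)*(1 + 2*((4 + 5)**2/3)))*6**4 = 5 + (((1/3)*9**2)*(1 + 2*((1/3)*9**2)))*1296 = 5 + (((1/3)*81)*(1 + 2*((1/3)*81)))*1296 = 5 + (27*(1 + 2*27))*1296 = 5 + (27*(1 + 54))*1296 = 5 + (27*55)*1296 = 5 + 1485*1296 = 5 + 1924560 = 1924565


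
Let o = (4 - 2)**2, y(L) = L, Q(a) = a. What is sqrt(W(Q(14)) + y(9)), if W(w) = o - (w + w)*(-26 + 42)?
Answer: I*sqrt(435) ≈ 20.857*I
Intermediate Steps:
o = 4 (o = 2**2 = 4)
W(w) = 4 - 32*w (W(w) = 4 - (w + w)*(-26 + 42) = 4 - 2*w*16 = 4 - 32*w)
sqrt(W(Q(14)) + y(9)) = sqrt((4 - 32*14) + 9) = sqrt((4 - 448) + 9) = sqrt(-444 + 9) = sqrt(-435) = I*sqrt(435)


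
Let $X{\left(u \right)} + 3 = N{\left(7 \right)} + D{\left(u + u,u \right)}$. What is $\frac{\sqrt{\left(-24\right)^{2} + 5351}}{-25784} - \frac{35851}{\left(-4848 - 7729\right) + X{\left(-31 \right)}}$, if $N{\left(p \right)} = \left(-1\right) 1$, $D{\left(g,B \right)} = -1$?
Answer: $\frac{35851}{12582} - \frac{\sqrt{5927}}{25784} \approx 2.8464$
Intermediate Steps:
$N{\left(p \right)} = -1$
$X{\left(u \right)} = -5$ ($X{\left(u \right)} = -3 - 2 = -5$)
$\frac{\sqrt{\left(-24\right)^{2} + 5351}}{-25784} - \frac{35851}{\left(-4848 - 7729\right) + X{\left(-31 \right)}} = \frac{\sqrt{\left(-24\right)^{2} + 5351}}{-25784} - \frac{35851}{\left(-4848 - 7729\right) - 5} = \sqrt{576 + 5351} \left(- \frac{1}{25784}\right) - \frac{35851}{-12577 - 5} = \sqrt{5927} \left(- \frac{1}{25784}\right) - \frac{35851}{-12582} = - \frac{\sqrt{5927}}{25784} - - \frac{35851}{12582} = - \frac{\sqrt{5927}}{25784} + \frac{35851}{12582} = \frac{35851}{12582} - \frac{\sqrt{5927}}{25784}$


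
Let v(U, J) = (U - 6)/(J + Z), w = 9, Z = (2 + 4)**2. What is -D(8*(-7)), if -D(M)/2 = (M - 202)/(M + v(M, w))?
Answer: 11610/1291 ≈ 8.9930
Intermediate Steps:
Z = 36 (Z = 6**2 = 36)
v(U, J) = (-6 + U)/(36 + J) (v(U, J) = (U - 6)/(J + 36) = (-6 + U)/(36 + J))
D(M) = -2*(-202 + M)/(-2/15 + 46*M/45) (D(M) = -2*(M - 202)/(M + (-6 + M)/(36 + 9)) = -2*(-202 + M)/(M + (-6 + M)/45) = -2*(-202 + M)/(M + (-2/15 + M/45)) = -2*(-202 + M)/(-2/15 + 46*M/45))
-D(8*(-7)) = -45*(202 - 8*(-7))/(-3 + 23*(8*(-7))) = -45*(202 - 1*(-56))/(-3 + 23*(-56)) = -45*(202 + 56)/(-3 - 1288) = -45*258/(-1291) = -45*(-1)*258/1291 = -1*(-11610/1291) = 11610/1291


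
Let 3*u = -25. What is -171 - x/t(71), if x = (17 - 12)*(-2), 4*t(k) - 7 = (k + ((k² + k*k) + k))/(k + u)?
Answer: -1365607/7997 ≈ -170.76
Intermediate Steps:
u = -25/3 (u = (⅓)*(-25) = -25/3 ≈ -8.3333)
t(k) = 7/4 + (2*k + 2*k²)/(4*(-25/3 + k)) (t(k) = 7/4 + ((k + ((k² + k*k) + k))/(k - 25/3))/4 = 7/4 + ((k + ((k² + k²) + k))/(-25/3 + k))/4 = 7/4 + ((k + (2*k² + k))/(-25/3 + k))/4 = 7/4 + ((k + (k + 2*k²))/(-25/3 + k))/4 = 7/4 + ((2*k + 2*k²)/(-25/3 + k))/4 = 7/4 + (2*k + 2*k²)/(4*(-25/3 + k)))
x = -10 (x = 5*(-2) = -10)
-171 - x/t(71) = -171 - (-10)/((-175 + 6*71² + 27*71)/(4*(-25 + 3*71))) = -171 - (-10)/((-175 + 6*5041 + 1917)/(4*(-25 + 213))) = -171 - (-10)/((¼)*(-175 + 30246 + 1917)/188) = -171 - (-10)/((¼)*(1/188)*31988) = -171 - (-10)/7997/188 = -171 - (-10)*188/7997 = -171 - 1*(-1880/7997) = -171 + 1880/7997 = -1365607/7997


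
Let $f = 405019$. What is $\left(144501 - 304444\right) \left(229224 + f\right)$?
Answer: $-101442728149$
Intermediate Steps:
$\left(144501 - 304444\right) \left(229224 + f\right) = \left(144501 - 304444\right) \left(229224 + 405019\right) = \left(-159943\right) 634243 = -101442728149$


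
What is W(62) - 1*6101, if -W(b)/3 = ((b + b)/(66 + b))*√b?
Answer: -6101 - 93*√62/32 ≈ -6123.9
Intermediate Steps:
W(b) = -6*b^(3/2)/(66 + b) (W(b) = -3*(b + b)/(66 + b)*√b = -3*(2*b)/(66 + b)*√b = -3*2*b/(66 + b)*√b = -6*b^(3/2)/(66 + b))
W(62) - 1*6101 = -6*62^(3/2)/(66 + 62) - 1*6101 = -6*62*√62/128 - 6101 = -6*62*√62*1/128 - 6101 = -93*√62/32 - 6101 = -6101 - 93*√62/32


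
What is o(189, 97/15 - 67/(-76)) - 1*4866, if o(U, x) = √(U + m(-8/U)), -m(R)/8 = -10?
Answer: -4866 + √269 ≈ -4849.6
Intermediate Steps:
m(R) = 80 (m(R) = -8*(-10) = 80)
o(U, x) = √(80 + U) (o(U, x) = √(U + 80) = √(80 + U))
o(189, 97/15 - 67/(-76)) - 1*4866 = √(80 + 189) - 1*4866 = √269 - 4866 = -4866 + √269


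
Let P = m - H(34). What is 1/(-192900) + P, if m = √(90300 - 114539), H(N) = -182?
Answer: 35107799/192900 + I*√24239 ≈ 182.0 + 155.69*I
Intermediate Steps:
m = I*√24239 (m = √(-24239) = I*√24239 ≈ 155.69*I)
P = 182 + I*√24239 (P = I*√24239 - 1*(-182) = I*√24239 + 182 = 182 + I*√24239 ≈ 182.0 + 155.69*I)
1/(-192900) + P = 1/(-192900) + (182 + I*√24239) = -1/192900 + (182 + I*√24239) = 35107799/192900 + I*√24239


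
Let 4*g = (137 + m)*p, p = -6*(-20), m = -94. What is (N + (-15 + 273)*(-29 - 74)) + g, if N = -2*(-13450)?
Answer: 1616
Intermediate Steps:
p = 120
g = 1290 (g = ((137 - 94)*120)/4 = (43*120)/4 = (¼)*5160 = 1290)
N = 26900
(N + (-15 + 273)*(-29 - 74)) + g = (26900 + (-15 + 273)*(-29 - 74)) + 1290 = (26900 + 258*(-103)) + 1290 = (26900 - 26574) + 1290 = 326 + 1290 = 1616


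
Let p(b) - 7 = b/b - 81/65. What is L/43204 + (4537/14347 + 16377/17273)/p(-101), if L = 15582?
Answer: 183935048644517/335729352835174 ≈ 0.54787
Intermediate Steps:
p(b) = 439/65 (p(b) = 7 + (b/b - 81/65) = 7 + (1 - 81*1/65) = 7 + (1 - 81/65) = 7 - 16/65 = 439/65)
L/43204 + (4537/14347 + 16377/17273)/p(-101) = 15582/43204 + (4537/14347 + 16377/17273)/(439/65) = 15582*(1/43204) + (4537*(1/14347) + 16377*(1/17273))*(65/439) = 1113/3086 + (4537/14347 + 16377/17273)*(65/439) = 1113/3086 + (313328420/247815731)*(65/439) = 1113/3086 + 20366347300/108791105909 = 183935048644517/335729352835174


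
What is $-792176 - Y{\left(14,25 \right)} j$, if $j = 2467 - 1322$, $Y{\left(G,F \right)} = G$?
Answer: $-808206$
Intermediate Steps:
$j = 1145$ ($j = 2467 - 1322 = 1145$)
$-792176 - Y{\left(14,25 \right)} j = -792176 - 14 \cdot 1145 = -792176 - 16030 = -808206$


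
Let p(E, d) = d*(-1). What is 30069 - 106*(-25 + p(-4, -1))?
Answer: 32613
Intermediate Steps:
p(E, d) = -d
30069 - 106*(-25 + p(-4, -1)) = 30069 - 106*(-25 - 1*(-1)) = 30069 - 106*(-25 + 1) = 30069 - 106*(-24) = 30069 - 1*(-2544) = 30069 + 2544 = 32613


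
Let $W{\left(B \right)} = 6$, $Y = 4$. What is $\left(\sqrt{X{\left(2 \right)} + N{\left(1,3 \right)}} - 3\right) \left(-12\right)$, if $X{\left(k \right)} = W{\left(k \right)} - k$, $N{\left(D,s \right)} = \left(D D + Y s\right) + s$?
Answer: $36 - 24 \sqrt{5} \approx -17.666$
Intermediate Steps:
$N{\left(D,s \right)} = D^{2} + 5 s$ ($N{\left(D,s \right)} = \left(D D + 4 s\right) + s = \left(D^{2} + 4 s\right) + s = D^{2} + 5 s$)
$X{\left(k \right)} = 6 - k$
$\left(\sqrt{X{\left(2 \right)} + N{\left(1,3 \right)}} - 3\right) \left(-12\right) = \left(\sqrt{\left(6 - 2\right) + \left(1^{2} + 5 \cdot 3\right)} - 3\right) \left(-12\right) = \left(\sqrt{\left(6 - 2\right) + \left(1 + 15\right)} - 3\right) \left(-12\right) = \left(\sqrt{4 + 16} - 3\right) \left(-12\right) = \left(\sqrt{20} - 3\right) \left(-12\right) = \left(2 \sqrt{5} - 3\right) \left(-12\right) = \left(-3 + 2 \sqrt{5}\right) \left(-12\right) = 36 - 24 \sqrt{5}$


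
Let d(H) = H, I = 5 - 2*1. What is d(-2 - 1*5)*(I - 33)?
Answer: 210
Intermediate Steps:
I = 3 (I = 5 - 2 = 3)
d(-2 - 1*5)*(I - 33) = (-2 - 1*5)*(3 - 33) = (-2 - 5)*(-30) = -7*(-30) = 210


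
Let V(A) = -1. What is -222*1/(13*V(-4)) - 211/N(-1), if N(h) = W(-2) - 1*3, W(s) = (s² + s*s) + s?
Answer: -2077/39 ≈ -53.256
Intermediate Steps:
W(s) = s + 2*s² (W(s) = (s² + s²) + s = 2*s² + s = s + 2*s²)
N(h) = 3 (N(h) = -2*(1 + 2*(-2)) - 1*3 = -2*(1 - 4) - 3 = -2*(-3) - 3 = 6 - 3 = 3)
-222*1/(13*V(-4)) - 211/N(-1) = -222/((-1*13)) - 211/3 = -222/(-13) - 211*⅓ = -222*(-1/13) - 211/3 = 222/13 - 211/3 = -2077/39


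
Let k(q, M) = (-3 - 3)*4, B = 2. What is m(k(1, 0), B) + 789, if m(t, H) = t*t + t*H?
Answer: 1317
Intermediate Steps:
k(q, M) = -24 (k(q, M) = -6*4 = -24)
m(t, H) = t² + H*t
m(k(1, 0), B) + 789 = -24*(2 - 24) + 789 = -24*(-22) + 789 = 528 + 789 = 1317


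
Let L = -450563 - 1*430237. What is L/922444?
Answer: -220200/230611 ≈ -0.95485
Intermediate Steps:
L = -880800 (L = -450563 - 430237 = -880800)
L/922444 = -880800/922444 = -880800*1/922444 = -220200/230611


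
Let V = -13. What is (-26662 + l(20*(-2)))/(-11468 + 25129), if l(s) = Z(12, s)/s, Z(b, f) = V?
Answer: -1066467/546440 ≈ -1.9517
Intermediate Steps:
Z(b, f) = -13
l(s) = -13/s
(-26662 + l(20*(-2)))/(-11468 + 25129) = (-26662 - 13/(20*(-2)))/(-11468 + 25129) = (-26662 - 13/(-40))/13661 = (-26662 - 13*(-1/40))*(1/13661) = (-26662 + 13/40)*(1/13661) = -1066467/40*1/13661 = -1066467/546440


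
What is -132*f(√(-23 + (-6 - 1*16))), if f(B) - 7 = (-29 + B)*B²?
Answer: -173184 + 17820*I*√5 ≈ -1.7318e+5 + 39847.0*I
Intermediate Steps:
f(B) = 7 + B²*(-29 + B) (f(B) = 7 + (-29 + B)*B² = 7 + B²*(-29 + B))
-132*f(√(-23 + (-6 - 1*16))) = -132*(7 + (√(-23 + (-6 - 1*16)))³ - (-841 - 464)) = -132*(7 + (√(-23 + (-6 - 16)))³ - 29*(√(-23 + (-6 - 16)))²) = -132*(7 + (√(-23 - 22))³ - 29*(√(-23 - 22))²) = -132*(7 + (√(-45))³ - 29*(√(-45))²) = -132*(7 + (3*I*√5)³ - 29*(3*I*√5)²) = -132*(7 - 135*I*√5 - 29*(-45)) = -132*(7 - 135*I*√5 + 1305) = -132*(1312 - 135*I*√5) = -173184 + 17820*I*√5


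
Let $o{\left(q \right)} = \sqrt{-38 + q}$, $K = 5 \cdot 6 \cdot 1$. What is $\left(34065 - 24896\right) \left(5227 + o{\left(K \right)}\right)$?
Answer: $47926363 + 18338 i \sqrt{2} \approx 4.7926 \cdot 10^{7} + 25934.0 i$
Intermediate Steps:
$K = 30$ ($K = 30 \cdot 1 = 30$)
$\left(34065 - 24896\right) \left(5227 + o{\left(K \right)}\right) = \left(34065 - 24896\right) \left(5227 + \sqrt{-38 + 30}\right) = 9169 \left(5227 + \sqrt{-8}\right) = 9169 \left(5227 + 2 i \sqrt{2}\right) = 47926363 + 18338 i \sqrt{2}$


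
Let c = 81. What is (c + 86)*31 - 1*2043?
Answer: 3134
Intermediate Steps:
(c + 86)*31 - 1*2043 = (81 + 86)*31 - 1*2043 = 167*31 - 2043 = 5177 - 2043 = 3134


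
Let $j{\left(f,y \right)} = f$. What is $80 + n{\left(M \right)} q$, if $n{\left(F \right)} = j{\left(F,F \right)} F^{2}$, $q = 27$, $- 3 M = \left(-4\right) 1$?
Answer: $144$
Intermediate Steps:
$M = \frac{4}{3}$ ($M = - \frac{\left(-4\right) 1}{3} = \left(- \frac{1}{3}\right) \left(-4\right) = \frac{4}{3} \approx 1.3333$)
$n{\left(F \right)} = F^{3}$ ($n{\left(F \right)} = F F^{2} = F^{3}$)
$80 + n{\left(M \right)} q = 80 + \left(\frac{4}{3}\right)^{3} \cdot 27 = 80 + \frac{64}{27} \cdot 27 = 80 + 64 = 144$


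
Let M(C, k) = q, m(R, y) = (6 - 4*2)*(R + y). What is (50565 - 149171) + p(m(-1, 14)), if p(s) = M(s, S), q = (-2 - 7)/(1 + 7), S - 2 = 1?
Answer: -788857/8 ≈ -98607.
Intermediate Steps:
S = 3 (S = 2 + 1 = 3)
q = -9/8 ≈ -1.1250
m(R, y) = -2*R - 2*y (m(R, y) = (6 - 8)*(R + y) = -2*(R + y) = -2*R - 2*y)
M(C, k) = -9/8
p(s) = -9/8
(50565 - 149171) + p(m(-1, 14)) = (50565 - 149171) - 9/8 = -98606 - 9/8 = -788857/8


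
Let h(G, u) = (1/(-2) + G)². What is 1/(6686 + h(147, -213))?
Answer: 4/112593 ≈ 3.5526e-5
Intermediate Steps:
h(G, u) = (-½ + G)²
1/(6686 + h(147, -213)) = 1/(6686 + (-1 + 2*147)²/4) = 1/(6686 + (-1 + 294)²/4) = 1/(6686 + (¼)*293²) = 1/(6686 + (¼)*85849) = 1/(6686 + 85849/4) = 1/(112593/4) = 4/112593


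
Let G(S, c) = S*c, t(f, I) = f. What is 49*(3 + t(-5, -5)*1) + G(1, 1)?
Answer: -97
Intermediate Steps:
49*(3 + t(-5, -5)*1) + G(1, 1) = 49*(3 - 5*1) + 1*1 = 49*(3 - 5) + 1 = 49*(-2) + 1 = -98 + 1 = -97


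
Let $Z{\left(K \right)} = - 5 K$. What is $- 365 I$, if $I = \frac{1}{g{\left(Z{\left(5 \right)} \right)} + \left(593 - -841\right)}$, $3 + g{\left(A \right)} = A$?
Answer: $- \frac{365}{1406} \approx -0.2596$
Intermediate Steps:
$g{\left(A \right)} = -3 + A$
$I = \frac{1}{1406}$ ($I = \frac{1}{\left(-3 - 25\right) + \left(593 - -841\right)} = \frac{1}{\left(-3 - 25\right) + \left(593 + 841\right)} = \frac{1}{-28 + 1434} = \frac{1}{1406} \approx 0.00071124$)
$- 365 I = \left(-365\right) \frac{1}{1406} = - \frac{365}{1406}$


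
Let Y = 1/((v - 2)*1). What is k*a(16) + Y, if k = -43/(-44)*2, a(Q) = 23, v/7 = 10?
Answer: 33637/748 ≈ 44.969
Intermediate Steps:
v = 70 (v = 7*10 = 70)
Y = 1/68 (Y = 1/((70 - 2)*1) = 1/(68*1) = 1/68 ≈ 0.014706)
k = 43/22 (k = -43*(-1/44)*2 = (43/44)*2 = 43/22 ≈ 1.9545)
k*a(16) + Y = (43/22)*23 + 1/68 = 989/22 + 1/68 = 33637/748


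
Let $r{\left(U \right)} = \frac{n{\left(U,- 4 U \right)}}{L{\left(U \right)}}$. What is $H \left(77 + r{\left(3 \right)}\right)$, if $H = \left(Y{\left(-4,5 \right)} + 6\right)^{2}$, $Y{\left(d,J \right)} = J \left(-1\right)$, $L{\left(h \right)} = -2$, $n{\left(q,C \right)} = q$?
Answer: $\frac{151}{2} \approx 75.5$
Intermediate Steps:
$r{\left(U \right)} = - \frac{U}{2}$ ($r{\left(U \right)} = \frac{U}{-2} = U \left(- \frac{1}{2}\right) = - \frac{U}{2}$)
$Y{\left(d,J \right)} = - J$
$H = 1$ ($H = \left(\left(-1\right) 5 + 6\right)^{2} = \left(-5 + 6\right)^{2} = 1^{2} = 1$)
$H \left(77 + r{\left(3 \right)}\right) = 1 \left(77 - \frac{3}{2}\right) = 1 \cdot \frac{151}{2} = \frac{151}{2}$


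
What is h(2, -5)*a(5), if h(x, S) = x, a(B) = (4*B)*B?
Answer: 200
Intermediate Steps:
a(B) = 4*B**2
h(2, -5)*a(5) = 2*(4*5**2) = 2*(4*25) = 2*100 = 200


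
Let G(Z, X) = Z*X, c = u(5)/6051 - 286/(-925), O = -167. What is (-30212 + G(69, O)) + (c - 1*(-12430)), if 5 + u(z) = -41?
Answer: -164023525339/5597175 ≈ -29305.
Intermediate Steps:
u(z) = -46 (u(z) = -5 - 41 = -46)
c = 1688036/5597175 (c = -46/6051 - 286/(-925) = -46*1/6051 - 286*(-1/925) = -46/6051 + 286/925 = 1688036/5597175 ≈ 0.30159)
G(Z, X) = X*Z
(-30212 + G(69, O)) + (c - 1*(-12430)) = (-30212 - 167*69) + (1688036/5597175 - 1*(-12430)) = (-30212 - 11523) + (1688036/5597175 + 12430) = -41735 + 69574573286/5597175 = -164023525339/5597175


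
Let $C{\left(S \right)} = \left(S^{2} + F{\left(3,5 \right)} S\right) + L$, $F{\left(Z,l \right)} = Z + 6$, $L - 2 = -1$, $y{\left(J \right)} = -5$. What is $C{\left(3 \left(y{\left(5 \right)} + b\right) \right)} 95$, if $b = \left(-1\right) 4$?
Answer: $46265$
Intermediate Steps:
$b = -4$
$L = 1$ ($L = 2 - 1 = 1$)
$F{\left(Z,l \right)} = 6 + Z$
$C{\left(S \right)} = 1 + S^{2} + 9 S$ ($C{\left(S \right)} = \left(S^{2} + \left(6 + 3\right) S\right) + 1 = \left(S^{2} + 9 S\right) + 1 = 1 + S^{2} + 9 S$)
$C{\left(3 \left(y{\left(5 \right)} + b\right) \right)} 95 = \left(1 + \left(3 \left(-5 - 4\right)\right)^{2} + 9 \cdot 3 \left(-5 - 4\right)\right) 95 = \left(1 + \left(3 \left(-9\right)\right)^{2} + 9 \cdot 3 \left(-9\right)\right) 95 = \left(1 + \left(-27\right)^{2} + 9 \left(-27\right)\right) 95 = \left(1 + 729 - 243\right) 95 = 487 \cdot 95 = 46265$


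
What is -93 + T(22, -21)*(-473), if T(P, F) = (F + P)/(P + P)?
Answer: -415/4 ≈ -103.75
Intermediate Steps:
T(P, F) = (F + P)/(2*P) (T(P, F) = (F + P)/((2*P)) = (F + P)*(1/(2*P)) = (F + P)/(2*P))
-93 + T(22, -21)*(-473) = -93 + ((1/2)*(-21 + 22)/22)*(-473) = -93 + ((1/2)*(1/22)*1)*(-473) = -93 + (1/44)*(-473) = -93 - 43/4 = -415/4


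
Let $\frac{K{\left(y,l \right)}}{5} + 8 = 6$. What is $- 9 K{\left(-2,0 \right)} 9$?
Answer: $810$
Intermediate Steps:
$K{\left(y,l \right)} = -10$ ($K{\left(y,l \right)} = -40 + 5 \cdot 6 = -40 + 30 = -10$)
$- 9 K{\left(-2,0 \right)} 9 = \left(-9\right) \left(-10\right) 9 = 90 \cdot 9 = 810$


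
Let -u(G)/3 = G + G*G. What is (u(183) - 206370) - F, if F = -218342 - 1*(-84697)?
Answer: -173741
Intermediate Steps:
F = -133645 (F = -218342 + 84697 = -133645)
u(G) = -3*G - 3*G² (u(G) = -3*(G + G*G) = -3*(G + G²) = -3*G - 3*G²)
(u(183) - 206370) - F = (-3*183*(1 + 183) - 206370) - 1*(-133645) = (-3*183*184 - 206370) + 133645 = (-101016 - 206370) + 133645 = -307386 + 133645 = -173741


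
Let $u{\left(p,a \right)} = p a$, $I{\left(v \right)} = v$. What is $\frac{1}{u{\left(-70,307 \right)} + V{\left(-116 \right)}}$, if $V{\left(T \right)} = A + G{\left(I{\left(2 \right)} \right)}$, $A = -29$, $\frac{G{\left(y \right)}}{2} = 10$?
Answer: $- \frac{1}{21499} \approx -4.6514 \cdot 10^{-5}$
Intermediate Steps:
$G{\left(y \right)} = 20$ ($G{\left(y \right)} = 2 \cdot 10 = 20$)
$u{\left(p,a \right)} = a p$
$V{\left(T \right)} = -9$ ($V{\left(T \right)} = -29 + 20 = -9$)
$\frac{1}{u{\left(-70,307 \right)} + V{\left(-116 \right)}} = \frac{1}{307 \left(-70\right) - 9} = \frac{1}{-21490 - 9} = \frac{1}{-21499} = - \frac{1}{21499}$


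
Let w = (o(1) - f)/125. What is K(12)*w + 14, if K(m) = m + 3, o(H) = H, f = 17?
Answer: 302/25 ≈ 12.080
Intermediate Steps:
K(m) = 3 + m
w = -16/125 (w = (1 - 1*17)/125 = (1 - 17)*(1/125) = -16*1/125 = -16/125 ≈ -0.12800)
K(12)*w + 14 = (3 + 12)*(-16/125) + 14 = 15*(-16/125) + 14 = -48/25 + 14 = 302/25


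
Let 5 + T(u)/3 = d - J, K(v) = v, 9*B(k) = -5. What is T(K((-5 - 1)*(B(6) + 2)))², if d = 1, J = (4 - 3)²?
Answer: 225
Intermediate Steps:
B(k) = -5/9 (B(k) = (⅑)*(-5) = -5/9)
J = 1 (J = 1² = 1)
T(u) = -15 (T(u) = -15 + 3*(1 - 1*1) = -15 + 3*(1 - 1) = -15 + 3*0 = -15 + 0 = -15)
T(K((-5 - 1)*(B(6) + 2)))² = (-15)² = 225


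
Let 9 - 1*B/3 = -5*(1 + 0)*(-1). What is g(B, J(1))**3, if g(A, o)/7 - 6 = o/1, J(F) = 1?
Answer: 117649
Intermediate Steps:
B = 12 (B = 27 - 3*(-5*(1 + 0))*(-1) = 27 - 3*(-5*1)*(-1) = 27 - (-15)*(-1) = 27 - 3*5 = 27 - 15 = 12)
g(A, o) = 42 + 7*o (g(A, o) = 42 + 7*(o/1) = 42 + 7*(o*1) = 42 + 7*o)
g(B, J(1))**3 = (42 + 7*1)**3 = (42 + 7)**3 = 49**3 = 117649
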